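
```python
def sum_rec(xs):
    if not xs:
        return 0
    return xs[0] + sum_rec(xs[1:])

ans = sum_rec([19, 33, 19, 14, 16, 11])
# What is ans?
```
Call trace:
sum_rec(xs=[19, 33, 19, 14, 16, 11])
  sum_rec(xs=[33, 19, 14, 16, 11])
    sum_rec(xs=[19, 14, 16, 11])
      sum_rec(xs=[14, 16, 11])
        sum_rec(xs=[16, 11])
          sum_rec(xs=[11])
            sum_rec(xs=[])
            -> return 0
          -> return 11
        -> return 27
      -> return 41
    -> return 60
  -> return 93
-> return 112

Final answer: 112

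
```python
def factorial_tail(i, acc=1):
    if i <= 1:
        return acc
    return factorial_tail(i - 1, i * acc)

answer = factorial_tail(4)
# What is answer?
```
Call trace:
factorial_tail(i=4, acc=1)
  factorial_tail(i=3, acc=4)
    factorial_tail(i=2, acc=12)
      factorial_tail(i=1, acc=24)
      -> return 24
    -> return 24
  -> return 24
-> return 24

Final answer: 24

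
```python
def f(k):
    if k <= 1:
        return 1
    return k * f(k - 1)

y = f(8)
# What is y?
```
Call trace:
f(k=8)
  f(k=7)
    f(k=6)
      f(k=5)
        f(k=4)
          f(k=3)
            f(k=2)
              f(k=1)
              -> return 1
            -> return 2
          -> return 6
        -> return 24
      -> return 120
    -> return 720
  -> return 5040
-> return 40320

Final answer: 40320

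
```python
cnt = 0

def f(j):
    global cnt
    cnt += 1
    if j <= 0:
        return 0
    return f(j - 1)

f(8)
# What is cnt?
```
Call trace:
f(j=8)
  f(j=7)
    f(j=6)
      f(j=5)
        f(j=4)
          f(j=3)
            f(j=2)
              f(j=1)
                f(j=0)
                -> return 0
              -> return 0
            -> return 0
          -> return 0
        -> return 0
      -> return 0
    -> return 0
  -> return 0
-> return 0

cnt is incremented once per call. f is entered once for each j = 8, 7, 6, 5, 4, 3, 2, 1, 0 (the j <= 0 call returns without recursing), i.e. 8 + 1 calls.
cnt = 9

Final answer: 9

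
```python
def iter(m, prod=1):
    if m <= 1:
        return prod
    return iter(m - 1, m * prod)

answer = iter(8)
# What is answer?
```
Call trace:
iter(m=8, prod=1)
  iter(m=7, prod=8)
    iter(m=6, prod=56)
      iter(m=5, prod=336)
        iter(m=4, prod=1680)
          iter(m=3, prod=6720)
            iter(m=2, prod=20160)
              iter(m=1, prod=40320)
              -> return 40320
            -> return 40320
          -> return 40320
        -> return 40320
      -> return 40320
    -> return 40320
  -> return 40320
-> return 40320

Final answer: 40320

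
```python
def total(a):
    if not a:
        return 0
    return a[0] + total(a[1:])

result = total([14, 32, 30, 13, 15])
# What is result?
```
Call trace:
total(a=[14, 32, 30, 13, 15])
  total(a=[32, 30, 13, 15])
    total(a=[30, 13, 15])
      total(a=[13, 15])
        total(a=[15])
          total(a=[])
          -> return 0
        -> return 15
      -> return 28
    -> return 58
  -> return 90
-> return 104

Final answer: 104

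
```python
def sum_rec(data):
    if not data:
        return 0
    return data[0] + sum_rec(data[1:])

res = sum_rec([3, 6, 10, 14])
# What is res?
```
Call trace:
sum_rec(data=[3, 6, 10, 14])
  sum_rec(data=[6, 10, 14])
    sum_rec(data=[10, 14])
      sum_rec(data=[14])
        sum_rec(data=[])
        -> return 0
      -> return 14
    -> return 24
  -> return 30
-> return 33

Final answer: 33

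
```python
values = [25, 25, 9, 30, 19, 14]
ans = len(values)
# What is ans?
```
Trace:
  values=[25, 25, 9, 30, 19, 14]
  values=[25, 25, 9, 30, 19, 14], ans=6

Final answer: 6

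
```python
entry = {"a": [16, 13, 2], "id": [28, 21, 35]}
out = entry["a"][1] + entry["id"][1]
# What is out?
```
Trace:
  entry={'a': [16, 13, 2], 'id': [28, 21, 35]}
  entry={'a': [16, 13, 2], 'id': [28, 21, 35]}, out=34

Final answer: 34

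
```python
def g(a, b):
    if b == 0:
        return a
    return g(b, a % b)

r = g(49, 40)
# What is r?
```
Call trace:
g(a=49, b=40)
  g(a=40, b=9)
    g(a=9, b=4)
      g(a=4, b=1)
        g(a=1, b=0)
        -> return 1
      -> return 1
    -> return 1
  -> return 1
-> return 1

Final answer: 1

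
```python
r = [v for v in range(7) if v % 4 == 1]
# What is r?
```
Trace:
  v=0
  v=1
  v=2
  v=3
  v=4
  v=5
  v=6
  r=[1, 5]

Final answer: [1, 5]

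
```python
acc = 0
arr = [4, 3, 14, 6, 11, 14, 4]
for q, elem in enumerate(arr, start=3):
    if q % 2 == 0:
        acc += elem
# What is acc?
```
Trace:
  acc=0
  acc=0, q=3, elem=4
  acc=3, q=4, elem=3
  acc=3, q=5, elem=14
  acc=9, q=6, elem=6
  acc=9, q=7, elem=11
  acc=23, q=8, elem=14
  acc=23, q=9, elem=4

Final answer: 23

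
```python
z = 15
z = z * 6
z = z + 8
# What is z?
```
Trace:
  z=15
  z=90
  z=98

Final answer: 98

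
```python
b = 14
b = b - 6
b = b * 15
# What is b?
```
Trace:
  b=14
  b=8
  b=120

Final answer: 120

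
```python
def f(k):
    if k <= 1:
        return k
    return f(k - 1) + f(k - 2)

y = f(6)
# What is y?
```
Call trace (a repeated sub-call is expanded the first time; later identical calls just restate its return value):
f(k=6)
  f(k=5)
    f(k=4)
      f(k=3)
        f(k=2)
          f(k=1)
          -> return 1
          f(k=0)
          -> return 0
        -> return 1
        f(k=1)
        -> return 1
      -> return 2
      f(k=2) -> return 1  (same call as traced above)
    -> return 3
    f(k=3) -> return 2  (same call as traced above)
  -> return 5
  f(k=4) -> return 3  (same call as traced above)
-> return 8

Final answer: 8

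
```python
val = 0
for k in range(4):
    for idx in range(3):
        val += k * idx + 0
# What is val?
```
Trace:
  val=0
  val=0, k=0, idx=0
  val=0, k=0, idx=1
  val=0, k=0, idx=2
  val=0, k=1, idx=0
  val=1, k=1, idx=1
  val=3, k=1, idx=2
  val=3, k=2, idx=0
  val=5, k=2, idx=1
  val=9, k=2, idx=2
  val=9, k=3, idx=0
  val=12, k=3, idx=1
  val=18, k=3, idx=2

Final answer: 18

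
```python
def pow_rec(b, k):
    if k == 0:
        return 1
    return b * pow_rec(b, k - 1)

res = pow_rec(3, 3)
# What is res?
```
Call trace:
pow_rec(b=3, k=3)
  pow_rec(b=3, k=2)
    pow_rec(b=3, k=1)
      pow_rec(b=3, k=0)
      -> return 1
    -> return 3
  -> return 9
-> return 27

Final answer: 27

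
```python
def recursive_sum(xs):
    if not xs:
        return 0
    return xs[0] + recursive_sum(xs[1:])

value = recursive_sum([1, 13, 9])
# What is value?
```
Call trace:
recursive_sum(xs=[1, 13, 9])
  recursive_sum(xs=[13, 9])
    recursive_sum(xs=[9])
      recursive_sum(xs=[])
      -> return 0
    -> return 9
  -> return 22
-> return 23

Final answer: 23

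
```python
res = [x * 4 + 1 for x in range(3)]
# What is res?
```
Trace:
  x=0
  x=1
  x=2
  res=[1, 5, 9]

Final answer: [1, 5, 9]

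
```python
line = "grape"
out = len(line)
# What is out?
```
Trace:
  line='grape'
  line='grape', out=5

Final answer: 5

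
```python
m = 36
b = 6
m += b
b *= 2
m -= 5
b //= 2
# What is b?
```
Trace:
  m=36
  m=36, b=6
  m=42, b=6
  m=42, b=12
  m=37, b=12
  m=37, b=6

Final answer: 6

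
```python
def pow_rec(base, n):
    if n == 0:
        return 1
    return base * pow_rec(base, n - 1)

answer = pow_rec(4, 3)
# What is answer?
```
Call trace:
pow_rec(base=4, n=3)
  pow_rec(base=4, n=2)
    pow_rec(base=4, n=1)
      pow_rec(base=4, n=0)
      -> return 1
    -> return 4
  -> return 16
-> return 64

Final answer: 64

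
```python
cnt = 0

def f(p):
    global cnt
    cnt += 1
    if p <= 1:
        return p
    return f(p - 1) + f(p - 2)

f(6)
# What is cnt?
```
Call trace (a repeated sub-call is expanded the first time; later identical calls just restate its return value):
f(p=6)
  f(p=5)
    f(p=4)
      f(p=3)
        f(p=2)
          f(p=1)
          -> return 1
          f(p=0)
          -> return 0
        -> return 1
        f(p=1)
        -> return 1
      -> return 2
      f(p=2) -> return 1  (same call as traced above)
    -> return 3
    f(p=3) -> return 2  (same call as traced above)
  -> return 5
  f(p=4) -> return 3  (same call as traced above)
-> return 8

cnt is incremented once per call, so count the calls in each subtree. Let C(p) = number of calls made by f(p).
C(0) = C(1) = 1 (base case, no recursion); C(p) = 1 + C(p - 1) + C(p - 2) otherwise.
C(2) = 1 + C(1) + C(0) = 1 + 1 + 1 = 3
C(3) = 1 + C(2) + C(1) = 1 + 3 + 1 = 5
C(4) = 1 + C(3) + C(2) = 1 + 5 + 3 = 9
C(5) = 1 + C(4) + C(3) = 1 + 9 + 5 = 15
C(6) = 1 + C(5) + C(4) = 1 + 15 + 9 = 25
cnt = C(6) = 25

Final answer: 25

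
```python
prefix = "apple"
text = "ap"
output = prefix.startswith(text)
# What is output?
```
Trace:
  prefix='apple'
  prefix='apple', text='ap'
  prefix='apple', text='ap', output=True

Final answer: True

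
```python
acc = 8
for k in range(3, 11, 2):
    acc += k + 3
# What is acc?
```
Trace:
  acc=8
  acc=14, k=3
  acc=22, k=5
  acc=32, k=7
  acc=44, k=9

Final answer: 44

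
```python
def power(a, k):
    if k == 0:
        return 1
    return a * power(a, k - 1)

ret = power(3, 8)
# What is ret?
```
Call trace:
power(a=3, k=8)
  power(a=3, k=7)
    power(a=3, k=6)
      power(a=3, k=5)
        power(a=3, k=4)
          power(a=3, k=3)
            power(a=3, k=2)
              power(a=3, k=1)
                power(a=3, k=0)
                -> return 1
              -> return 3
            -> return 9
          -> return 27
        -> return 81
      -> return 243
    -> return 729
  -> return 2187
-> return 6561

Final answer: 6561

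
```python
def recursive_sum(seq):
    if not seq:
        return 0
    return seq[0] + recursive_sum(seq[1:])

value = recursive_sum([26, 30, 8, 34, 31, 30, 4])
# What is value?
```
Call trace:
recursive_sum(seq=[26, 30, 8, 34, 31, 30, 4])
  recursive_sum(seq=[30, 8, 34, 31, 30, 4])
    recursive_sum(seq=[8, 34, 31, 30, 4])
      recursive_sum(seq=[34, 31, 30, 4])
        recursive_sum(seq=[31, 30, 4])
          recursive_sum(seq=[30, 4])
            recursive_sum(seq=[4])
              recursive_sum(seq=[])
              -> return 0
            -> return 4
          -> return 34
        -> return 65
      -> return 99
    -> return 107
  -> return 137
-> return 163

Final answer: 163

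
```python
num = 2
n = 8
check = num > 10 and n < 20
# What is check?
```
Trace:
  num=2
  num=2, n=8
  num=2, n=8, check=False

Final answer: False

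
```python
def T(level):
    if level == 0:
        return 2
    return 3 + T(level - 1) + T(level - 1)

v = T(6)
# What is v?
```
Call trace (a repeated sub-call is expanded the first time; later identical calls just restate its return value):
T(level=6)
  T(level=5)
    T(level=4)
      T(level=3)
        T(level=2)
          T(level=1)
            T(level=0)
            -> return 2
            T(level=0)
            -> return 2
          -> return 7
          T(level=1) -> return 7  (same call as traced above)
        -> return 17
        T(level=2) -> return 17  (same call as traced above)
      -> return 37
      T(level=3) -> return 37  (same call as traced above)
    -> return 77
    T(level=4) -> return 77  (same call as traced above)
  -> return 157
  T(level=5) -> return 157  (same call as traced above)
-> return 317

Final answer: 317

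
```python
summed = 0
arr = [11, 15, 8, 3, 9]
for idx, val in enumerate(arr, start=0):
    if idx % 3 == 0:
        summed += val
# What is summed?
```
Trace:
  summed=0
  summed=11, idx=0, val=11
  summed=11, idx=1, val=15
  summed=11, idx=2, val=8
  summed=14, idx=3, val=3
  summed=14, idx=4, val=9

Final answer: 14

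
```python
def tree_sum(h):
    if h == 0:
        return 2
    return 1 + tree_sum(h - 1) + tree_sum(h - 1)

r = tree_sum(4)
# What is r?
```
Call trace (a repeated sub-call is expanded the first time; later identical calls just restate its return value):
tree_sum(h=4)
  tree_sum(h=3)
    tree_sum(h=2)
      tree_sum(h=1)
        tree_sum(h=0)
        -> return 2
        tree_sum(h=0)
        -> return 2
      -> return 5
      tree_sum(h=1) -> return 5  (same call as traced above)
    -> return 11
    tree_sum(h=2) -> return 11  (same call as traced above)
  -> return 23
  tree_sum(h=3) -> return 23  (same call as traced above)
-> return 47

Final answer: 47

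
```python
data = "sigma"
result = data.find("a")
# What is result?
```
Trace:
  data='sigma'
  data='sigma', result=4

Final answer: 4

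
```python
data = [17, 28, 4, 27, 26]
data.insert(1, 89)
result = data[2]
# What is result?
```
Trace:
  data=[17, 28, 4, 27, 26]
  data=[17, 89, 28, 4, 27, 26]
  data=[17, 89, 28, 4, 27, 26], result=28

Final answer: 28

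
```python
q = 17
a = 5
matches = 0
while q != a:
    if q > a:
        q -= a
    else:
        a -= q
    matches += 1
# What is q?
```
Trace:
  q=17
  q=17, a=5
  q=17, a=5, matches=0
  q=12, a=5, matches=1
  q=7, a=5, matches=2
  q=2, a=5, matches=3
  q=2, a=3, matches=4
  q=2, a=1, matches=5
  q=1, a=1, matches=6

Final answer: 1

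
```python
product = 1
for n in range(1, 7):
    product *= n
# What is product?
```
Trace:
  product=1
  product=1, n=1
  product=2, n=2
  product=6, n=3
  product=24, n=4
  product=120, n=5
  product=720, n=6

Final answer: 720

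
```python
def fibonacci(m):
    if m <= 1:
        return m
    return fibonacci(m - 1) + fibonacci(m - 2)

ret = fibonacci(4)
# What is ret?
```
Call trace (a repeated sub-call is expanded the first time; later identical calls just restate its return value):
fibonacci(m=4)
  fibonacci(m=3)
    fibonacci(m=2)
      fibonacci(m=1)
      -> return 1
      fibonacci(m=0)
      -> return 0
    -> return 1
    fibonacci(m=1)
    -> return 1
  -> return 2
  fibonacci(m=2) -> return 1  (same call as traced above)
-> return 3

Final answer: 3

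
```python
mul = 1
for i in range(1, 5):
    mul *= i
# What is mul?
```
Trace:
  mul=1
  mul=1, i=1
  mul=2, i=2
  mul=6, i=3
  mul=24, i=4

Final answer: 24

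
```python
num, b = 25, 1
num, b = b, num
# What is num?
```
Trace:
  num=25, b=1
  num=1, b=25

Final answer: 1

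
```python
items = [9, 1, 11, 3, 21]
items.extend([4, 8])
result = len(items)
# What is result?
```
Trace:
  items=[9, 1, 11, 3, 21]
  items=[9, 1, 11, 3, 21, 4, 8]
  items=[9, 1, 11, 3, 21, 4, 8], result=7

Final answer: 7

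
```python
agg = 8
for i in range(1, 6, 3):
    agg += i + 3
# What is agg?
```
Trace:
  agg=8
  agg=12, i=1
  agg=19, i=4

Final answer: 19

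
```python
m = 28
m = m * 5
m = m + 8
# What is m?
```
Trace:
  m=28
  m=140
  m=148

Final answer: 148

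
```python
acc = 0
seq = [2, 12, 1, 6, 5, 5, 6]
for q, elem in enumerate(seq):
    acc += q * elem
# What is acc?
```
Trace:
  acc=0
  acc=0, q=0, elem=2
  acc=12, q=1, elem=12
  acc=14, q=2, elem=1
  acc=32, q=3, elem=6
  acc=52, q=4, elem=5
  acc=77, q=5, elem=5
  acc=113, q=6, elem=6

Final answer: 113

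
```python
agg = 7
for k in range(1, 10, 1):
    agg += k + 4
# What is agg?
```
Trace:
  agg=7
  agg=12, k=1
  agg=18, k=2
  agg=25, k=3
  agg=33, k=4
  agg=42, k=5
  agg=52, k=6
  agg=63, k=7
  agg=75, k=8
  agg=88, k=9

Final answer: 88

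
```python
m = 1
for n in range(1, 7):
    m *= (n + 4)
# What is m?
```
Trace:
  m=1
  m=5, n=1
  m=30, n=2
  m=210, n=3
  m=1680, n=4
  m=15120, n=5
  m=151200, n=6

Final answer: 151200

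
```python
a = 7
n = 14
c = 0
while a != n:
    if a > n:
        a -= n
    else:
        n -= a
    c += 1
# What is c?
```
Trace:
  a=7
  a=7, n=14
  a=7, n=14, c=0
  a=7, n=7, c=1

Final answer: 1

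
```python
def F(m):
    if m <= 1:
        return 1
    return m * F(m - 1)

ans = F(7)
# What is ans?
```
Call trace:
F(m=7)
  F(m=6)
    F(m=5)
      F(m=4)
        F(m=3)
          F(m=2)
            F(m=1)
            -> return 1
          -> return 2
        -> return 6
      -> return 24
    -> return 120
  -> return 720
-> return 5040

Final answer: 5040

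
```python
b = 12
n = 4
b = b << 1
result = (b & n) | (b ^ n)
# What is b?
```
Trace:
  b=12
  b=12, n=4
  b=24, n=4
  b=24, n=4, result=28

Final answer: 24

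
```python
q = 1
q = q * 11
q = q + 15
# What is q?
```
Trace:
  q=1
  q=11
  q=26

Final answer: 26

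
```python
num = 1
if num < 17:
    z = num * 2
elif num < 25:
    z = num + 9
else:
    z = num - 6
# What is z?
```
Trace:
  num=1
  num=1, z=2

Final answer: 2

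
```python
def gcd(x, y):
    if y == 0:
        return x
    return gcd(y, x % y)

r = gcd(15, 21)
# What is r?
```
Call trace:
gcd(x=15, y=21)
  gcd(x=21, y=15)
    gcd(x=15, y=6)
      gcd(x=6, y=3)
        gcd(x=3, y=0)
        -> return 3
      -> return 3
    -> return 3
  -> return 3
-> return 3

Final answer: 3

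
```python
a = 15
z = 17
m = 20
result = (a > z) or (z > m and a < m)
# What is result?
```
Trace:
  a=15
  a=15, z=17
  a=15, z=17, m=20
  a=15, z=17, m=20, result=False

Final answer: False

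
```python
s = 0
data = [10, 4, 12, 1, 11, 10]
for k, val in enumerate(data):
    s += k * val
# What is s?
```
Trace:
  s=0
  s=0, k=0, val=10
  s=4, k=1, val=4
  s=28, k=2, val=12
  s=31, k=3, val=1
  s=75, k=4, val=11
  s=125, k=5, val=10

Final answer: 125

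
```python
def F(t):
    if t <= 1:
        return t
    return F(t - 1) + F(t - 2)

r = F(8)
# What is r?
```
Call trace (a repeated sub-call is expanded the first time; later identical calls just restate its return value):
F(t=8)
  F(t=7)
    F(t=6)
      F(t=5)
        F(t=4)
          F(t=3)
            F(t=2)
              F(t=1)
              -> return 1
              F(t=0)
              -> return 0
            -> return 1
            F(t=1)
            -> return 1
          -> return 2
          F(t=2) -> return 1  (same call as traced above)
        -> return 3
        F(t=3) -> return 2  (same call as traced above)
      -> return 5
      F(t=4) -> return 3  (same call as traced above)
    -> return 8
    F(t=5) -> return 5  (same call as traced above)
  -> return 13
  F(t=6) -> return 8  (same call as traced above)
-> return 21

Final answer: 21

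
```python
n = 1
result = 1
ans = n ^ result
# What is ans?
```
Trace:
  n=1
  n=1, result=1
  n=1, result=1, ans=0

Final answer: 0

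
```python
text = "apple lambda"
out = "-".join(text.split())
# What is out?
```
Trace:
  text='apple lambda'
  text='apple lambda', out='apple-lambda'

Final answer: 'apple-lambda'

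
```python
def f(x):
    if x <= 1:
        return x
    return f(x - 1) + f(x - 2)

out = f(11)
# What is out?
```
Call trace (a repeated sub-call is expanded the first time; later identical calls just restate its return value):
f(x=11)
  f(x=10)
    f(x=9)
      f(x=8)
        f(x=7)
          f(x=6)
            f(x=5)
              f(x=4)
                f(x=3)
                  f(x=2)
                    f(x=1)
                    -> return 1
                    f(x=0)
                    -> return 0
                  -> return 1
                  f(x=1)
                  -> return 1
                -> return 2
                f(x=2) -> return 1  (same call as traced above)
              -> return 3
              f(x=3) -> return 2  (same call as traced above)
            -> return 5
            f(x=4) -> return 3  (same call as traced above)
          -> return 8
          f(x=5) -> return 5  (same call as traced above)
        -> return 13
        f(x=6) -> return 8  (same call as traced above)
      -> return 21
      f(x=7) -> return 13  (same call as traced above)
    -> return 34
    f(x=8) -> return 21  (same call as traced above)
  -> return 55
  f(x=9) -> return 34  (same call as traced above)
-> return 89

Final answer: 89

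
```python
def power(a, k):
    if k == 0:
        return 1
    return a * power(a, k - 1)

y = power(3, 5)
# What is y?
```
Call trace:
power(a=3, k=5)
  power(a=3, k=4)
    power(a=3, k=3)
      power(a=3, k=2)
        power(a=3, k=1)
          power(a=3, k=0)
          -> return 1
        -> return 3
      -> return 9
    -> return 27
  -> return 81
-> return 243

Final answer: 243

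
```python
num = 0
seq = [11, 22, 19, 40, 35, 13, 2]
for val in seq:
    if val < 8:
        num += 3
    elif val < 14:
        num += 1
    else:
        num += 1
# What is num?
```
Trace:
  num=0
  num=1, val=11
  num=2, val=22
  num=3, val=19
  num=4, val=40
  num=5, val=35
  num=6, val=13
  num=9, val=2

Final answer: 9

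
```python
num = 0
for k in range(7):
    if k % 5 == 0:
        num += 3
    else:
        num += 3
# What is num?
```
Trace:
  num=0
  num=3, k=0
  num=6, k=1
  num=9, k=2
  num=12, k=3
  num=15, k=4
  num=18, k=5
  num=21, k=6

Final answer: 21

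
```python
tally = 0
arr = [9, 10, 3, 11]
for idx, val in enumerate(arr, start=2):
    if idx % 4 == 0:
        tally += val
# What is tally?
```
Trace:
  tally=0
  tally=0, idx=2, val=9
  tally=0, idx=3, val=10
  tally=3, idx=4, val=3
  tally=3, idx=5, val=11

Final answer: 3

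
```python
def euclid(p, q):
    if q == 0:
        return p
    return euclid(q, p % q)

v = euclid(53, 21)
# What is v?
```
Call trace:
euclid(p=53, q=21)
  euclid(p=21, q=11)
    euclid(p=11, q=10)
      euclid(p=10, q=1)
        euclid(p=1, q=0)
        -> return 1
      -> return 1
    -> return 1
  -> return 1
-> return 1

Final answer: 1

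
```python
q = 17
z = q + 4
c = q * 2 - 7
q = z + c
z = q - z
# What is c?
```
Trace:
  q=17
  q=17, z=21
  q=17, z=21, c=27
  q=48, z=21, c=27
  q=48, z=27, c=27

Final answer: 27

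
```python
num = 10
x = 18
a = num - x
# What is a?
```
Trace:
  num=10
  num=10, x=18
  num=10, x=18, a=-8

Final answer: -8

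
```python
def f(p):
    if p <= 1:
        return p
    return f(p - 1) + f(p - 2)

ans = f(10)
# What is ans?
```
Call trace (a repeated sub-call is expanded the first time; later identical calls just restate its return value):
f(p=10)
  f(p=9)
    f(p=8)
      f(p=7)
        f(p=6)
          f(p=5)
            f(p=4)
              f(p=3)
                f(p=2)
                  f(p=1)
                  -> return 1
                  f(p=0)
                  -> return 0
                -> return 1
                f(p=1)
                -> return 1
              -> return 2
              f(p=2) -> return 1  (same call as traced above)
            -> return 3
            f(p=3) -> return 2  (same call as traced above)
          -> return 5
          f(p=4) -> return 3  (same call as traced above)
        -> return 8
        f(p=5) -> return 5  (same call as traced above)
      -> return 13
      f(p=6) -> return 8  (same call as traced above)
    -> return 21
    f(p=7) -> return 13  (same call as traced above)
  -> return 34
  f(p=8) -> return 21  (same call as traced above)
-> return 55

Final answer: 55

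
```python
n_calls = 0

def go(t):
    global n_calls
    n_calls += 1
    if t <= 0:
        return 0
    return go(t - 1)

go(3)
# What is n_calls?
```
Call trace:
go(t=3)
  go(t=2)
    go(t=1)
      go(t=0)
      -> return 0
    -> return 0
  -> return 0
-> return 0

n_calls is incremented once per call. go is entered once for each t = 3, 2, 1, 0 (the t <= 0 call returns without recursing), i.e. 3 + 1 calls.
n_calls = 4

Final answer: 4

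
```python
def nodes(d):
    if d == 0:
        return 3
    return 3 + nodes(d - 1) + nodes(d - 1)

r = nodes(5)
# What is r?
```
Call trace (a repeated sub-call is expanded the first time; later identical calls just restate its return value):
nodes(d=5)
  nodes(d=4)
    nodes(d=3)
      nodes(d=2)
        nodes(d=1)
          nodes(d=0)
          -> return 3
          nodes(d=0)
          -> return 3
        -> return 9
        nodes(d=1) -> return 9  (same call as traced above)
      -> return 21
      nodes(d=2) -> return 21  (same call as traced above)
    -> return 45
    nodes(d=3) -> return 45  (same call as traced above)
  -> return 93
  nodes(d=4) -> return 93  (same call as traced above)
-> return 189

Final answer: 189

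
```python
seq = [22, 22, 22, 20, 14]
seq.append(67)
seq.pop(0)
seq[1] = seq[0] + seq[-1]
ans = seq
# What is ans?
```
Trace:
  seq=[22, 22, 22, 20, 14]
  seq=[22, 22, 22, 20, 14, 67]
  seq=[22, 22, 20, 14, 67]
  seq=[22, 89, 20, 14, 67]
  seq=[22, 89, 20, 14, 67], ans=[22, 89, 20, 14, 67]

Final answer: [22, 89, 20, 14, 67]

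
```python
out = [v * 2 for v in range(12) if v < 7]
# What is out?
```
Trace:
  v=0
  v=1
  v=2
  v=3
  v=4
  v=5
  v=6
  v=7
  v=8
  v=9
  v=10
  v=11
  out=[0, 2, 4, 6, 8, 10, 12]

Final answer: [0, 2, 4, 6, 8, 10, 12]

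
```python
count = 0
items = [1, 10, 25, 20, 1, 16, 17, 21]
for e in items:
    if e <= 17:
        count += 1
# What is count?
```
Trace:
  count=0
  count=1, e=1
  count=2, e=10
  count=2, e=25
  count=2, e=20
  count=3, e=1
  count=4, e=16
  count=5, e=17
  count=5, e=21

Final answer: 5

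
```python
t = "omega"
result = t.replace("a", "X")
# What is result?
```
Trace:
  t='omega'
  t='omega', result='omegX'

Final answer: 'omegX'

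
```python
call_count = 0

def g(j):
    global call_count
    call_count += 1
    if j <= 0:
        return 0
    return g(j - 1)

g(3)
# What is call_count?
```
Call trace:
g(j=3)
  g(j=2)
    g(j=1)
      g(j=0)
      -> return 0
    -> return 0
  -> return 0
-> return 0

call_count is incremented once per call. g is entered once for each j = 3, 2, 1, 0 (the j <= 0 call returns without recursing), i.e. 3 + 1 calls.
call_count = 4

Final answer: 4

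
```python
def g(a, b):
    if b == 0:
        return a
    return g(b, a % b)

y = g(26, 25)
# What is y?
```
Call trace:
g(a=26, b=25)
  g(a=25, b=1)
    g(a=1, b=0)
    -> return 1
  -> return 1
-> return 1

Final answer: 1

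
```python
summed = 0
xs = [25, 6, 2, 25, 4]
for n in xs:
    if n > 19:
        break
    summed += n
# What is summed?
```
Trace:
  summed=0
  summed=0, n=25

Final answer: 0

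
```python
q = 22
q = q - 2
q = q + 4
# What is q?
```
Trace:
  q=22
  q=20
  q=24

Final answer: 24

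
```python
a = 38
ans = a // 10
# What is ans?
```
Trace:
  a=38
  a=38, ans=3

Final answer: 3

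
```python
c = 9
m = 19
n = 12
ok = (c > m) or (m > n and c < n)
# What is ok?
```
Trace:
  c=9
  c=9, m=19
  c=9, m=19, n=12
  c=9, m=19, n=12, ok=True

Final answer: True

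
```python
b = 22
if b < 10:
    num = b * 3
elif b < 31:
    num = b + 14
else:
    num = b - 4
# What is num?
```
Trace:
  b=22
  b=22, num=36

Final answer: 36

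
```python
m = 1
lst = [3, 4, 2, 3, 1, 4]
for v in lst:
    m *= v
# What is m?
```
Trace:
  m=1
  m=3, v=3
  m=12, v=4
  m=24, v=2
  m=72, v=3
  m=72, v=1
  m=288, v=4

Final answer: 288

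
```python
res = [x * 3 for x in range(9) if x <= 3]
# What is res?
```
Trace:
  x=0
  x=1
  x=2
  x=3
  x=4
  x=5
  x=6
  x=7
  x=8
  res=[0, 3, 6, 9]

Final answer: [0, 3, 6, 9]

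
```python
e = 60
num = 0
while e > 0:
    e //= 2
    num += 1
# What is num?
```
Trace:
  e=60
  e=60, num=0
  e=30, num=1
  e=15, num=2
  e=7, num=3
  e=3, num=4
  e=1, num=5
  e=0, num=6

Final answer: 6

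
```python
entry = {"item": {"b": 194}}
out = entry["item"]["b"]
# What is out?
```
Trace:
  entry={'item': {'b': 194}}
  entry={'item': {'b': 194}}, out=194

Final answer: 194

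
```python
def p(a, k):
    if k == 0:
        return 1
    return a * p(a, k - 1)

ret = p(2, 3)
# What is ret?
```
Call trace:
p(a=2, k=3)
  p(a=2, k=2)
    p(a=2, k=1)
      p(a=2, k=0)
      -> return 1
    -> return 2
  -> return 4
-> return 8

Final answer: 8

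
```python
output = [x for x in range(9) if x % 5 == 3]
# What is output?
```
Trace:
  x=0
  x=1
  x=2
  x=3
  x=4
  x=5
  x=6
  x=7
  x=8
  output=[3, 8]

Final answer: [3, 8]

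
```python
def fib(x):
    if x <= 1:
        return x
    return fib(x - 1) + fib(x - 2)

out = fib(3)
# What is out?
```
Call trace:
fib(x=3)
  fib(x=2)
    fib(x=1)
    -> return 1
    fib(x=0)
    -> return 0
  -> return 1
  fib(x=1)
  -> return 1
-> return 2

Final answer: 2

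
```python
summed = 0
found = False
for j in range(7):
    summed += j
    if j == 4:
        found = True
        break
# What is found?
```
Trace:
  summed=0
  summed=0, found=False
  summed=0, found=False, j=0
  summed=1, found=False, j=1
  summed=3, found=False, j=2
  summed=6, found=False, j=3
  summed=10, found=True, j=4

Final answer: True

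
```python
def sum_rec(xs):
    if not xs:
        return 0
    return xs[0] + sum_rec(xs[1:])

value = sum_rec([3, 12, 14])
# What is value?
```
Call trace:
sum_rec(xs=[3, 12, 14])
  sum_rec(xs=[12, 14])
    sum_rec(xs=[14])
      sum_rec(xs=[])
      -> return 0
    -> return 14
  -> return 26
-> return 29

Final answer: 29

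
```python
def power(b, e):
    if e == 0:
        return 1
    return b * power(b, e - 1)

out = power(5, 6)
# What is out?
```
Call trace:
power(b=5, e=6)
  power(b=5, e=5)
    power(b=5, e=4)
      power(b=5, e=3)
        power(b=5, e=2)
          power(b=5, e=1)
            power(b=5, e=0)
            -> return 1
          -> return 5
        -> return 25
      -> return 125
    -> return 625
  -> return 3125
-> return 15625

Final answer: 15625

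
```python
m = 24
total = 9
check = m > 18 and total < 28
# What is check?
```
Trace:
  m=24
  m=24, total=9
  m=24, total=9, check=True

Final answer: True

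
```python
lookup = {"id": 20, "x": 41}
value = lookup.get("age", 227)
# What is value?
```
Trace:
  lookup={'id': 20, 'x': 41}
  lookup={'id': 20, 'x': 41}, value=227

Final answer: 227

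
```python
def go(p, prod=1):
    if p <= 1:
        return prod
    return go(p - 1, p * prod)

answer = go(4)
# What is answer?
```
Call trace:
go(p=4, prod=1)
  go(p=3, prod=4)
    go(p=2, prod=12)
      go(p=1, prod=24)
      -> return 24
    -> return 24
  -> return 24
-> return 24

Final answer: 24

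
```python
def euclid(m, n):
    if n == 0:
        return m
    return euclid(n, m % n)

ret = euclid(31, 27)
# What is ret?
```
Call trace:
euclid(m=31, n=27)
  euclid(m=27, n=4)
    euclid(m=4, n=3)
      euclid(m=3, n=1)
        euclid(m=1, n=0)
        -> return 1
      -> return 1
    -> return 1
  -> return 1
-> return 1

Final answer: 1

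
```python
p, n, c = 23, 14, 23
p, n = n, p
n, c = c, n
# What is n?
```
Trace:
  p=23, n=14, c=23
  p=14, n=23, c=23
  p=14, n=23, c=23

Final answer: 23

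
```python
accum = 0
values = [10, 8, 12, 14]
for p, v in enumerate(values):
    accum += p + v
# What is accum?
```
Trace:
  accum=0
  accum=10, p=0, v=10
  accum=19, p=1, v=8
  accum=33, p=2, v=12
  accum=50, p=3, v=14

Final answer: 50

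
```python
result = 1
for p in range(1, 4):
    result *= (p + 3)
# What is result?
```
Trace:
  result=1
  result=4, p=1
  result=20, p=2
  result=120, p=3

Final answer: 120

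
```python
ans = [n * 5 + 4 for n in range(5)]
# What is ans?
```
Trace:
  n=0
  n=1
  n=2
  n=3
  n=4
  ans=[4, 9, 14, 19, 24]

Final answer: [4, 9, 14, 19, 24]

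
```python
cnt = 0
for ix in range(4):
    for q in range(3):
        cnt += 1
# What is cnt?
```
Trace:
  cnt=0
  cnt=1, ix=0, q=0
  cnt=2, ix=0, q=1
  cnt=3, ix=0, q=2
  cnt=4, ix=1, q=0
  cnt=5, ix=1, q=1
  cnt=6, ix=1, q=2
  cnt=7, ix=2, q=0
  cnt=8, ix=2, q=1
  cnt=9, ix=2, q=2
  cnt=10, ix=3, q=0
  cnt=11, ix=3, q=1
  cnt=12, ix=3, q=2

Final answer: 12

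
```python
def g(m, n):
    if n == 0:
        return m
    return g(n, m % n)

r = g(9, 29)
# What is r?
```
Call trace:
g(m=9, n=29)
  g(m=29, n=9)
    g(m=9, n=2)
      g(m=2, n=1)
        g(m=1, n=0)
        -> return 1
      -> return 1
    -> return 1
  -> return 1
-> return 1

Final answer: 1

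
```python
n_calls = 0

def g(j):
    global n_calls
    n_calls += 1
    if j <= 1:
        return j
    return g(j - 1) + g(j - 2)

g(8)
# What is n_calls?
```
Call trace (a repeated sub-call is expanded the first time; later identical calls just restate its return value):
g(j=8)
  g(j=7)
    g(j=6)
      g(j=5)
        g(j=4)
          g(j=3)
            g(j=2)
              g(j=1)
              -> return 1
              g(j=0)
              -> return 0
            -> return 1
            g(j=1)
            -> return 1
          -> return 2
          g(j=2) -> return 1  (same call as traced above)
        -> return 3
        g(j=3) -> return 2  (same call as traced above)
      -> return 5
      g(j=4) -> return 3  (same call as traced above)
    -> return 8
    g(j=5) -> return 5  (same call as traced above)
  -> return 13
  g(j=6) -> return 8  (same call as traced above)
-> return 21

n_calls is incremented once per call, so count the calls in each subtree. Let C(j) = number of calls made by g(j).
C(0) = C(1) = 1 (base case, no recursion); C(j) = 1 + C(j - 1) + C(j - 2) otherwise.
C(2) = 1 + C(1) + C(0) = 1 + 1 + 1 = 3
C(3) = 1 + C(2) + C(1) = 1 + 3 + 1 = 5
C(4) = 1 + C(3) + C(2) = 1 + 5 + 3 = 9
C(5) = 1 + C(4) + C(3) = 1 + 9 + 5 = 15
C(6) = 1 + C(5) + C(4) = 1 + 15 + 9 = 25
C(7) = 1 + C(6) + C(5) = 1 + 25 + 15 = 41
C(8) = 1 + C(7) + C(6) = 1 + 41 + 25 = 67
n_calls = C(8) = 67

Final answer: 67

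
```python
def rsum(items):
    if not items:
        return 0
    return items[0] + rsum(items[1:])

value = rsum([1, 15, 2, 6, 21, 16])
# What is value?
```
Call trace:
rsum(items=[1, 15, 2, 6, 21, 16])
  rsum(items=[15, 2, 6, 21, 16])
    rsum(items=[2, 6, 21, 16])
      rsum(items=[6, 21, 16])
        rsum(items=[21, 16])
          rsum(items=[16])
            rsum(items=[])
            -> return 0
          -> return 16
        -> return 37
      -> return 43
    -> return 45
  -> return 60
-> return 61

Final answer: 61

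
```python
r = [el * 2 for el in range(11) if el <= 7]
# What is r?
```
Trace:
  el=0
  el=1
  el=2
  el=3
  el=4
  el=5
  el=6
  el=7
  el=8
  el=9
  el=10
  r=[0, 2, 4, 6, 8, 10, 12, 14]

Final answer: [0, 2, 4, 6, 8, 10, 12, 14]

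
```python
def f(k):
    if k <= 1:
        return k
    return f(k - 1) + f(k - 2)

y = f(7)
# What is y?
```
Call trace (a repeated sub-call is expanded the first time; later identical calls just restate its return value):
f(k=7)
  f(k=6)
    f(k=5)
      f(k=4)
        f(k=3)
          f(k=2)
            f(k=1)
            -> return 1
            f(k=0)
            -> return 0
          -> return 1
          f(k=1)
          -> return 1
        -> return 2
        f(k=2) -> return 1  (same call as traced above)
      -> return 3
      f(k=3) -> return 2  (same call as traced above)
    -> return 5
    f(k=4) -> return 3  (same call as traced above)
  -> return 8
  f(k=5) -> return 5  (same call as traced above)
-> return 13

Final answer: 13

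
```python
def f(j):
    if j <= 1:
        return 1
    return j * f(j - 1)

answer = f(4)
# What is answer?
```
Call trace:
f(j=4)
  f(j=3)
    f(j=2)
      f(j=1)
      -> return 1
    -> return 2
  -> return 6
-> return 24

Final answer: 24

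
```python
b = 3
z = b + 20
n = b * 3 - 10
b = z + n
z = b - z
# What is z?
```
Trace:
  b=3
  b=3, z=23
  b=3, z=23, n=-1
  b=22, z=23, n=-1
  b=22, z=-1, n=-1

Final answer: -1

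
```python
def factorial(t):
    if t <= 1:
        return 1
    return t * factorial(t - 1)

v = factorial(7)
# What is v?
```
Call trace:
factorial(t=7)
  factorial(t=6)
    factorial(t=5)
      factorial(t=4)
        factorial(t=3)
          factorial(t=2)
            factorial(t=1)
            -> return 1
          -> return 2
        -> return 6
      -> return 24
    -> return 120
  -> return 720
-> return 5040

Final answer: 5040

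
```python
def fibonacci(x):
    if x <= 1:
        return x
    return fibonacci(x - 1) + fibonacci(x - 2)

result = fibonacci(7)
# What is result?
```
Call trace (a repeated sub-call is expanded the first time; later identical calls just restate its return value):
fibonacci(x=7)
  fibonacci(x=6)
    fibonacci(x=5)
      fibonacci(x=4)
        fibonacci(x=3)
          fibonacci(x=2)
            fibonacci(x=1)
            -> return 1
            fibonacci(x=0)
            -> return 0
          -> return 1
          fibonacci(x=1)
          -> return 1
        -> return 2
        fibonacci(x=2) -> return 1  (same call as traced above)
      -> return 3
      fibonacci(x=3) -> return 2  (same call as traced above)
    -> return 5
    fibonacci(x=4) -> return 3  (same call as traced above)
  -> return 8
  fibonacci(x=5) -> return 5  (same call as traced above)
-> return 13

Final answer: 13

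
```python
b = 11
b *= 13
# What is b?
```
Trace:
  b=11
  b=143

Final answer: 143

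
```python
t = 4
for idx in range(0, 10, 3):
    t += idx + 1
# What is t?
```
Trace:
  t=4
  t=5, idx=0
  t=9, idx=3
  t=16, idx=6
  t=26, idx=9

Final answer: 26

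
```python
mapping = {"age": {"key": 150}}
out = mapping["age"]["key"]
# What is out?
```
Trace:
  mapping={'age': {'key': 150}}
  mapping={'age': {'key': 150}}, out=150

Final answer: 150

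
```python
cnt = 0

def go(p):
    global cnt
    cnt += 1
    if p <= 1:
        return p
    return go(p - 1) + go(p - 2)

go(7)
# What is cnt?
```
Call trace (a repeated sub-call is expanded the first time; later identical calls just restate its return value):
go(p=7)
  go(p=6)
    go(p=5)
      go(p=4)
        go(p=3)
          go(p=2)
            go(p=1)
            -> return 1
            go(p=0)
            -> return 0
          -> return 1
          go(p=1)
          -> return 1
        -> return 2
        go(p=2) -> return 1  (same call as traced above)
      -> return 3
      go(p=3) -> return 2  (same call as traced above)
    -> return 5
    go(p=4) -> return 3  (same call as traced above)
  -> return 8
  go(p=5) -> return 5  (same call as traced above)
-> return 13

cnt is incremented once per call, so count the calls in each subtree. Let C(p) = number of calls made by go(p).
C(0) = C(1) = 1 (base case, no recursion); C(p) = 1 + C(p - 1) + C(p - 2) otherwise.
C(2) = 1 + C(1) + C(0) = 1 + 1 + 1 = 3
C(3) = 1 + C(2) + C(1) = 1 + 3 + 1 = 5
C(4) = 1 + C(3) + C(2) = 1 + 5 + 3 = 9
C(5) = 1 + C(4) + C(3) = 1 + 9 + 5 = 15
C(6) = 1 + C(5) + C(4) = 1 + 15 + 9 = 25
C(7) = 1 + C(6) + C(5) = 1 + 25 + 15 = 41
cnt = C(7) = 41

Final answer: 41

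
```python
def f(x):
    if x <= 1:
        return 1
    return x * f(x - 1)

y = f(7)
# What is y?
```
Call trace:
f(x=7)
  f(x=6)
    f(x=5)
      f(x=4)
        f(x=3)
          f(x=2)
            f(x=1)
            -> return 1
          -> return 2
        -> return 6
      -> return 24
    -> return 120
  -> return 720
-> return 5040

Final answer: 5040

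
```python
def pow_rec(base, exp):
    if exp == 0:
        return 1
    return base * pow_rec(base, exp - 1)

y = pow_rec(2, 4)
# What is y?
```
Call trace:
pow_rec(base=2, exp=4)
  pow_rec(base=2, exp=3)
    pow_rec(base=2, exp=2)
      pow_rec(base=2, exp=1)
        pow_rec(base=2, exp=0)
        -> return 1
      -> return 2
    -> return 4
  -> return 8
-> return 16

Final answer: 16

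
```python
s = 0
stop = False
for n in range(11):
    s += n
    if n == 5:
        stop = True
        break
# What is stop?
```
Trace:
  s=0
  s=0, stop=False
  s=0, stop=False, n=0
  s=1, stop=False, n=1
  s=3, stop=False, n=2
  s=6, stop=False, n=3
  s=10, stop=False, n=4
  s=15, stop=True, n=5

Final answer: True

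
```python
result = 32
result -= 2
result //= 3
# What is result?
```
Trace:
  result=32
  result=30
  result=10

Final answer: 10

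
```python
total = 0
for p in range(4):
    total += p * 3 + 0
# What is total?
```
Trace:
  total=0
  total=0, p=0
  total=3, p=1
  total=9, p=2
  total=18, p=3

Final answer: 18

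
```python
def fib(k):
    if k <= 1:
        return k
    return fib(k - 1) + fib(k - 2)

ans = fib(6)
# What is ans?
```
Call trace (a repeated sub-call is expanded the first time; later identical calls just restate its return value):
fib(k=6)
  fib(k=5)
    fib(k=4)
      fib(k=3)
        fib(k=2)
          fib(k=1)
          -> return 1
          fib(k=0)
          -> return 0
        -> return 1
        fib(k=1)
        -> return 1
      -> return 2
      fib(k=2) -> return 1  (same call as traced above)
    -> return 3
    fib(k=3) -> return 2  (same call as traced above)
  -> return 5
  fib(k=4) -> return 3  (same call as traced above)
-> return 8

Final answer: 8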